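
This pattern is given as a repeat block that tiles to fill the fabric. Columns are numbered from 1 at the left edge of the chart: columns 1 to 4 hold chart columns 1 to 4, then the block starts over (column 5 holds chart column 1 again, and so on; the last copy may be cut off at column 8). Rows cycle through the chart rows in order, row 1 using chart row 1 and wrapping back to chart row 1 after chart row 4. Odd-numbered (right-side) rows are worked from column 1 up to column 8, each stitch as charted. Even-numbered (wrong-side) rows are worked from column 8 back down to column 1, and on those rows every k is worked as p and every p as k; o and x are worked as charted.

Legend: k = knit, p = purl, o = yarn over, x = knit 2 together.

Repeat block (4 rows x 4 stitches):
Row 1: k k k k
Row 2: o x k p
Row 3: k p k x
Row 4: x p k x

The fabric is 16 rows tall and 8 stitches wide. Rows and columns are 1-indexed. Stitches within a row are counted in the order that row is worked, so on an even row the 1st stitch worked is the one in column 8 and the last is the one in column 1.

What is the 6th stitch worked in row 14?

For row 14: chart row = ((14-1) mod 4) + 1 = 2; this is a WS (even) row.
Chart row 2 tiled across columns 1-8: o x k p o x k p
WS: work from column 8 back to column 1 (reverse the tiled row), swapping k<->p (o and x unchanged).
Row 14 as worked: k p x o k p x o
Stitch 6 in working order -> p

Result:
p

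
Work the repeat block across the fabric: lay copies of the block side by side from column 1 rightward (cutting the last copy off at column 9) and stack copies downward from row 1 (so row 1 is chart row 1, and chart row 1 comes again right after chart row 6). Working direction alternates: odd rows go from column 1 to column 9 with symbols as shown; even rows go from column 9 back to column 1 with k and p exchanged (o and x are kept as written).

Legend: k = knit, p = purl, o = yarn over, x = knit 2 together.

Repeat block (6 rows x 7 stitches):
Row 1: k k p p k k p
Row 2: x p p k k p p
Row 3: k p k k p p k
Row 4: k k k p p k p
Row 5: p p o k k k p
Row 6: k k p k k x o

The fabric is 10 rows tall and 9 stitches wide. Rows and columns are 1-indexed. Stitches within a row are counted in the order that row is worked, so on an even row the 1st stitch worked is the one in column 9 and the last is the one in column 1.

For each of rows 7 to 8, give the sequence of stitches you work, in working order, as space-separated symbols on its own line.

Result:
k k p p k k p k k
k x k k p p k k x

Derivation:
Row 7: chart row 1, RS - tile across columns 1-9 and work as-is.
Row 8: chart row 2, WS - tiled (columns 1-9): x p p k k p p x p; work from column 9 back to 1 with k<->p swapped.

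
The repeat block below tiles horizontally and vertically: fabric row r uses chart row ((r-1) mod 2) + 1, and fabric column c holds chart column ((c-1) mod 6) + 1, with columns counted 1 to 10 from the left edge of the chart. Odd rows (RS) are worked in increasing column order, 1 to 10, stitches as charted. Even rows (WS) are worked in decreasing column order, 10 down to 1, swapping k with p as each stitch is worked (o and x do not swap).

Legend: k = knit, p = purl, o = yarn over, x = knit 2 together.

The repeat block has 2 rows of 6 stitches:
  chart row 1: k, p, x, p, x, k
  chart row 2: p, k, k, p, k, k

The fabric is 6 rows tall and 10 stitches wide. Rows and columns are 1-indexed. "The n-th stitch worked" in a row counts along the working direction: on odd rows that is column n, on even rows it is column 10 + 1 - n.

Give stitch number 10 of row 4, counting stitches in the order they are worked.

Result:
k

Derivation:
Row 4 uses chart row ((4-1) mod 2)+1 = 2. Row 4 is even, so WS.
Chart row 2 tiled across columns 1-10: p k k p k k p k k p
Wrong side: read the tiled row from column 10 down to 1 and exchange k with p (leave o, x).
Row 4 as worked: k p p k p p k p p k
The 10th stitch worked is k.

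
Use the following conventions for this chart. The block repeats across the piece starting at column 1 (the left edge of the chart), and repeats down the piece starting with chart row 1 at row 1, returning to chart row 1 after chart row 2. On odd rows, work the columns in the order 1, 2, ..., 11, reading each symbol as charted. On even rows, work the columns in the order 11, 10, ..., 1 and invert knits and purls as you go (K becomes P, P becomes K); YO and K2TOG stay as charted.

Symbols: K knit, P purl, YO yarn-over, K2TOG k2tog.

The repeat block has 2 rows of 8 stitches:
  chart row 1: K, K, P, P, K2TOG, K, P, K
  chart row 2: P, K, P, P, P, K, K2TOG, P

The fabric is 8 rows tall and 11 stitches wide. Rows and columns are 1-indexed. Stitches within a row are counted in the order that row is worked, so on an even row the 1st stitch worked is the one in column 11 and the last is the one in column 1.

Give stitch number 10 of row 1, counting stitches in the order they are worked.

Row 1 uses chart row ((1-1) mod 2)+1 = 1. Row 1 is odd, so RS.
Chart row 1 tiled across columns 1-11: K K P P K2TOG K P K K K P
RS row: no reversal, no swap; stitch n worked = column n.
The 10th stitch worked is K.

Result:
K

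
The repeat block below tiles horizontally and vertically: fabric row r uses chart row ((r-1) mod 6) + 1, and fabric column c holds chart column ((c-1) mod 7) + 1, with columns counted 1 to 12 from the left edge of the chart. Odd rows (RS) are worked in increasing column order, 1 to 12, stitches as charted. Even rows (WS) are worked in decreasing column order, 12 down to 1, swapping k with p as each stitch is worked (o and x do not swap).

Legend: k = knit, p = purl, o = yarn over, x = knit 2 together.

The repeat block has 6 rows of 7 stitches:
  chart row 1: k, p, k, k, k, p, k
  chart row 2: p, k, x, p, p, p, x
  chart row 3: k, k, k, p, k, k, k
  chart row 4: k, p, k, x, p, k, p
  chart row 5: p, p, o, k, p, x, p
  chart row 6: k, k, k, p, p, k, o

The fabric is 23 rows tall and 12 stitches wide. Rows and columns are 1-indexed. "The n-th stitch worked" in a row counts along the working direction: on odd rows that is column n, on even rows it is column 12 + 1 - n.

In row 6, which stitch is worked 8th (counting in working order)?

For row 6: chart row = ((6-1) mod 6) + 1 = 6; this is a WS (even) row.
Chart row 6 tiled across columns 1-12: k k k p p k o k k k p p
WS row: flip the tiled sequence (start at column 12) and apply k<->p; o and x stay.
Row 6 as worked: k k p p p o p k k p p p
Counting 8 along the worked row gives k.

Stitch:
k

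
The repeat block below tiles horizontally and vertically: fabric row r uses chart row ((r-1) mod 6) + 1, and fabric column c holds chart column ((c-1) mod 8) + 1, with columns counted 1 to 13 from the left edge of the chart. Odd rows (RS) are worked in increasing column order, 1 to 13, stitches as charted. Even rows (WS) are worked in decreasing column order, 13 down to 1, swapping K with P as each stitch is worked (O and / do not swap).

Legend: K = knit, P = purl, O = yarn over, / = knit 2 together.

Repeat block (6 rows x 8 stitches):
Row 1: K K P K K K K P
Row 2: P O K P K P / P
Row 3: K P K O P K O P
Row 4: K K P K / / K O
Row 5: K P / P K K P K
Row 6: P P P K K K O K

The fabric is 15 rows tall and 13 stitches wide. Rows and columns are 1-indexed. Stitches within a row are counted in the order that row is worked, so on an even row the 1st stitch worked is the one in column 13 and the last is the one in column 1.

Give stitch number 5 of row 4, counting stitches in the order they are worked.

Result:
P

Derivation:
Row 4 uses chart row ((4-1) mod 6)+1 = 4. Row 4 is even, so WS.
Chart row 4 tiled across columns 1-13: K K P K / / K O K K P K /
WS: work from column 13 back to column 1 (reverse the tiled row), swapping K<->P (O and / unchanged).
Row 4 as worked: / P K P P O P / / P K P P
Counting 5 along the worked row gives P.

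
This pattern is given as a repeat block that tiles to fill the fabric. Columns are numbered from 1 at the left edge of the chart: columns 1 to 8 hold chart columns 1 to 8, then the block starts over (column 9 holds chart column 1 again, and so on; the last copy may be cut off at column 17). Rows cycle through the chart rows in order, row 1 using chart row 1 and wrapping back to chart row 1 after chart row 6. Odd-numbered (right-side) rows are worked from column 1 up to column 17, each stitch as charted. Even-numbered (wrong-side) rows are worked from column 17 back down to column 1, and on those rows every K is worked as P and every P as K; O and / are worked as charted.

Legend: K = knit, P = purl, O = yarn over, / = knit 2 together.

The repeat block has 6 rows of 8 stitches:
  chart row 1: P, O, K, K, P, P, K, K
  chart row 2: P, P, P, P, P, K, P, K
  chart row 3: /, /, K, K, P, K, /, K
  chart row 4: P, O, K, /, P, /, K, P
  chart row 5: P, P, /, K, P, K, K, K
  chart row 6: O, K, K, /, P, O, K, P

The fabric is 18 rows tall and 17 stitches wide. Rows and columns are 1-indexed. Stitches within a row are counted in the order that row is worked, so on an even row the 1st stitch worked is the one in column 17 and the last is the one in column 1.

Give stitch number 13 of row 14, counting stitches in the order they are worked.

Row 14 uses chart row ((14-1) mod 6)+1 = 2. Row 14 is even, so WS.
Chart row 2 tiled across columns 1-17: P P P P P K P K P P P P P K P K P
WS: work from column 17 back to column 1 (reverse the tiled row), swapping K<->P (O and / unchanged).
Row 14 as worked: K P K P K K K K K P K P K K K K K
Counting 13 along the worked row gives K.

Result:
K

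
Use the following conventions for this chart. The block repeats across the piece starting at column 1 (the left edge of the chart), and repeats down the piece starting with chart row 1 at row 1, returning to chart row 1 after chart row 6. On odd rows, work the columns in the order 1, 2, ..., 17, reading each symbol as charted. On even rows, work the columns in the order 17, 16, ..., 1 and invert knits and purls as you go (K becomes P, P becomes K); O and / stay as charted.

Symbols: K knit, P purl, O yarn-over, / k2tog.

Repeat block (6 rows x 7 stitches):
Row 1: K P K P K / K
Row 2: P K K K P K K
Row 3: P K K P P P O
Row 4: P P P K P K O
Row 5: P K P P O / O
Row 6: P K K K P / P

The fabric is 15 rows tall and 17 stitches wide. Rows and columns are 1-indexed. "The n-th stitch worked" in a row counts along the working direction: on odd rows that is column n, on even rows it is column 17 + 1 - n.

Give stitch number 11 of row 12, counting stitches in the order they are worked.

Stitch:
K

Derivation:
Row 12: (12-1) mod 6 = 5, so use chart row 6. Even row -> WS.
Chart row 6 tiled across columns 1-17: P K K K P / P P K K K P / P P K K
WS row: flip the tiled sequence (start at column 17) and apply K<->P; O and / stay.
Row 12 as worked: P P K K / K P P P K K / K P P P K
Stitch 11 in working order -> K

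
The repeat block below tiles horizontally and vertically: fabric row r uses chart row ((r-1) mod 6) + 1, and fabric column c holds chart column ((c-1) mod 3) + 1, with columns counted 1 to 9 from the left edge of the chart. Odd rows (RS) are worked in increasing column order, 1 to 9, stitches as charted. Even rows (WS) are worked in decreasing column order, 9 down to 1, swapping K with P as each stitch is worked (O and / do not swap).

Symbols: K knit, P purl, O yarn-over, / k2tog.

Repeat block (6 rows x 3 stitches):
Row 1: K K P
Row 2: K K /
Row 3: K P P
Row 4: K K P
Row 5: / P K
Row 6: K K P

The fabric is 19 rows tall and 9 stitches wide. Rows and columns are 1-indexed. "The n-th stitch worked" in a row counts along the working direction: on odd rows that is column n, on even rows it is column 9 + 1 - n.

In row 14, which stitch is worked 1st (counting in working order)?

Stitch:
/

Derivation:
Row 14 uses chart row ((14-1) mod 6)+1 = 2. Row 14 is even, so WS.
Chart row 2 tiled across columns 1-9: K K / K K / K K /
WS: work from column 9 back to column 1 (reverse the tiled row), swapping K<->P (O and / unchanged).
Row 14 as worked: / P P / P P / P P
Stitch 1 in working order -> /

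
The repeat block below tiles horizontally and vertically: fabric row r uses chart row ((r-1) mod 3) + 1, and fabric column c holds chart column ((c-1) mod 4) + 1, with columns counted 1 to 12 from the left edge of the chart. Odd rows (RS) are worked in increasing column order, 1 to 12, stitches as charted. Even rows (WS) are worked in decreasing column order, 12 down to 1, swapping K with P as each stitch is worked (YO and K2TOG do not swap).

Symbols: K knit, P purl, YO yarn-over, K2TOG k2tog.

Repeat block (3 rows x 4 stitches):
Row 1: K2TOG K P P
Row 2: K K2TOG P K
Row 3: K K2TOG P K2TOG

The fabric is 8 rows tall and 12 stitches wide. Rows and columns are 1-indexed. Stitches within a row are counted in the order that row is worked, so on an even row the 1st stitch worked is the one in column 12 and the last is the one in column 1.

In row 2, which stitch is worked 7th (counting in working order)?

For row 2: chart row = ((2-1) mod 3) + 1 = 2; this is a WS (even) row.
Chart row 2 tiled across columns 1-12: K K2TOG P K K K2TOG P K K K2TOG P K
Wrong side: read the tiled row from column 12 down to 1 and exchange K with P (leave YO, K2TOG).
Row 2 as worked: P K K2TOG P P K K2TOG P P K K2TOG P
Stitch 7 in working order -> K2TOG

Result:
K2TOG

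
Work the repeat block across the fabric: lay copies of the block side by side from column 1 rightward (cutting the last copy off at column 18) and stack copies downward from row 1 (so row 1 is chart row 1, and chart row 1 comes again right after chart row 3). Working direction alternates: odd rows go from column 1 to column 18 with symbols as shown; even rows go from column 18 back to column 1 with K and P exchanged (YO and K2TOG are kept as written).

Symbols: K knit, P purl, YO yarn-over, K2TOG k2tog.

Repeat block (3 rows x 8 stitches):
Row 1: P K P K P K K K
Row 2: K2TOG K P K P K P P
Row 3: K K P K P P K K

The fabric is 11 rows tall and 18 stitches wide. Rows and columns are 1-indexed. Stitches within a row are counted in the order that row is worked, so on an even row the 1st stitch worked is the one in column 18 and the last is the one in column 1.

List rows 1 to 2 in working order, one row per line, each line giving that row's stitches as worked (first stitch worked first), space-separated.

Row 1: chart row 1, RS - tile across columns 1-18 and work as-is.
Row 2: chart row 2, WS - tiled (columns 1-18): K2TOG K P K P K P P K2TOG K P K P K P P K2TOG K; work from column 18 back to 1 with K<->P swapped.

Result:
P K P K P K K K P K P K P K K K P K
P K2TOG K K P K P K P K2TOG K K P K P K P K2TOG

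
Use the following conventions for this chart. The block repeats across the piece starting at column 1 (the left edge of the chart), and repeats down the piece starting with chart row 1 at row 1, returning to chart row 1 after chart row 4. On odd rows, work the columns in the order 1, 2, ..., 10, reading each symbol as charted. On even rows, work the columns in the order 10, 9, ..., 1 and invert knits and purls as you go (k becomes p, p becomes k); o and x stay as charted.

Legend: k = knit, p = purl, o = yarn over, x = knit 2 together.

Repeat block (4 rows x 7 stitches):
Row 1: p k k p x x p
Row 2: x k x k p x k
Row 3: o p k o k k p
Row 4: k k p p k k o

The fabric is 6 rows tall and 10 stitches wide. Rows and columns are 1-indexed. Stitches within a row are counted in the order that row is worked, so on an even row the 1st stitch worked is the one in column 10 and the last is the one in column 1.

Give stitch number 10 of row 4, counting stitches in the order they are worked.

For row 4: chart row = ((4-1) mod 4) + 1 = 4; this is a WS (even) row.
Chart row 4 tiled across columns 1-10: k k p p k k o k k p
Wrong side: read the tiled row from column 10 down to 1 and exchange k with p (leave o, x).
Row 4 as worked: k p p o p p k k p p
Stitch 10 in working order -> p

Result:
p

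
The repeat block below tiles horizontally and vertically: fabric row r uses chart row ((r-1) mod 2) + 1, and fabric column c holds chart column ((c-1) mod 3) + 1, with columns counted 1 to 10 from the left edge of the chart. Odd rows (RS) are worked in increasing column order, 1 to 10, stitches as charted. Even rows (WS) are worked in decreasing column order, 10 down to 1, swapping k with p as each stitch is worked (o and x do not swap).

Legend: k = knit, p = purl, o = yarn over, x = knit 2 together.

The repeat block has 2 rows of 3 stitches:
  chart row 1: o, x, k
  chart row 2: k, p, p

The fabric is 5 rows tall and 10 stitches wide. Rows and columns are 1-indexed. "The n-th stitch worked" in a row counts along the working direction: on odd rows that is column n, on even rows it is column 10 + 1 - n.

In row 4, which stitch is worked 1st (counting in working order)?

== STITCH ==
p

Derivation:
Row 4: (4-1) mod 2 = 1, so use chart row 2. Even row -> WS.
Chart row 2 tiled across columns 1-10: k p p k p p k p p k
WS row: flip the tiled sequence (start at column 10) and apply k<->p; o and x stay.
Row 4 as worked: p k k p k k p k k p
Stitch 1 in working order -> p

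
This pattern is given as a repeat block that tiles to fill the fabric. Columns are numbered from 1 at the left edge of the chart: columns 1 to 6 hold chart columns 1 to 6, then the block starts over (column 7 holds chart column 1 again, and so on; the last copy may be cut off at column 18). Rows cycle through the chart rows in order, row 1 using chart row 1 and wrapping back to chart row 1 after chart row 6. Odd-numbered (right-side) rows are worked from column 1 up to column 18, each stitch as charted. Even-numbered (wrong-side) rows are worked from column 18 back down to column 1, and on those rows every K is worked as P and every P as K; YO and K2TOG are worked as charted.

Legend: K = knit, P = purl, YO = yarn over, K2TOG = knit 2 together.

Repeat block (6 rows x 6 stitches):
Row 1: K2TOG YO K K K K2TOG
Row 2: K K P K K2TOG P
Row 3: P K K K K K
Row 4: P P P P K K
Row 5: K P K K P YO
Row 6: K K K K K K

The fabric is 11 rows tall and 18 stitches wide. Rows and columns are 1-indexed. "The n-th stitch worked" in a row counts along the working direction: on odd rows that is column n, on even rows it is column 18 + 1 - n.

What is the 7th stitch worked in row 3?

Row 3: (3-1) mod 6 = 2, so use chart row 3. Odd row -> RS.
Chart row 3 tiled across columns 1-18: P K K K K K P K K K K K P K K K K K
Right side: take the tiled row as-is (worked left to right from column 1).
Stitch 7 in working order -> P

Stitch:
P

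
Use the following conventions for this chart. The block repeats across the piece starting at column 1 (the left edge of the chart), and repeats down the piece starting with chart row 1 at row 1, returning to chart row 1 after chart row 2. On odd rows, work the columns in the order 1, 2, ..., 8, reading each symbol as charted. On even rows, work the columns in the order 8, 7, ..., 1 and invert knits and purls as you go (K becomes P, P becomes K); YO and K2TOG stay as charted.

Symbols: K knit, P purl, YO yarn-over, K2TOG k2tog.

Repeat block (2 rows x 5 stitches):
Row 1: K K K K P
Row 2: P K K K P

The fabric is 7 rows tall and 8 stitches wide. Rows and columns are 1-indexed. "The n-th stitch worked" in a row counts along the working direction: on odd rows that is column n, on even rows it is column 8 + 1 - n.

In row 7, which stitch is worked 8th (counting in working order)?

Row 7 uses chart row ((7-1) mod 2)+1 = 1. Row 7 is odd, so RS.
Chart row 1 tiled across columns 1-8: K K K K P K K K
Right side: take the tiled row as-is (worked left to right from column 1).
The 8th stitch worked is K.

== STITCH ==
K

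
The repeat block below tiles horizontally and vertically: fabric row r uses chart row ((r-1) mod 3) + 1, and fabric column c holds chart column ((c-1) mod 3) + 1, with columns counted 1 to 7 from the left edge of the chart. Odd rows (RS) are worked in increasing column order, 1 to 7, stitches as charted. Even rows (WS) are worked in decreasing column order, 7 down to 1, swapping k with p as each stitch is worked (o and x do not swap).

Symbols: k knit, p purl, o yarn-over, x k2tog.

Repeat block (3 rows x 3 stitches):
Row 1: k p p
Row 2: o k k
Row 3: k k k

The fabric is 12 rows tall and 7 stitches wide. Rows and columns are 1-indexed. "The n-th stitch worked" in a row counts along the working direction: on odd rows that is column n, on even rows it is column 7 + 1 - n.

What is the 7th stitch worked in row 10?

== STITCH ==
p

Derivation:
Row 10: (10-1) mod 3 = 0, so use chart row 1. Even row -> WS.
Chart row 1 tiled across columns 1-7: k p p k p p k
Wrong side: read the tiled row from column 7 down to 1 and exchange k with p (leave o, x).
Row 10 as worked: p k k p k k p
The 7th stitch worked is p.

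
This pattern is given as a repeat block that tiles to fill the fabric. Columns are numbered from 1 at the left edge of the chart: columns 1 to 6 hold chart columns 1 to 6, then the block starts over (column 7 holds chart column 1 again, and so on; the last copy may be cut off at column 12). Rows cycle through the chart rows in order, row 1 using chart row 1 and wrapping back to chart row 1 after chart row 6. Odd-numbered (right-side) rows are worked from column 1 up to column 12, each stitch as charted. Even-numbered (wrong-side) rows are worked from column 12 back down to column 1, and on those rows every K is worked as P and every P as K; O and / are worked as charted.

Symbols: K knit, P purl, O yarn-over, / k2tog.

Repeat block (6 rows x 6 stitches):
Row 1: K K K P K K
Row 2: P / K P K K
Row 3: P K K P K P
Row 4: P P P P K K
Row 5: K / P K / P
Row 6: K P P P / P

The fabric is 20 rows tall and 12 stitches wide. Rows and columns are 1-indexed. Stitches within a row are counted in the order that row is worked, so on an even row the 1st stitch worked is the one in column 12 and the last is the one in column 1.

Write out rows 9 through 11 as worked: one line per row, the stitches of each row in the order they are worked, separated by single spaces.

Rows as worked:
P K K P K P P K K P K P
P P K K K K P P K K K K
K / P K / P K / P K / P

Derivation:
Row 9: chart row 3, RS - tile across columns 1-12 and work as-is.
Row 10: chart row 4, WS - tiled (columns 1-12): P P P P K K P P P P K K; work from column 12 back to 1 with K<->P swapped.
Row 11: chart row 5, RS - tile across columns 1-12 and work as-is.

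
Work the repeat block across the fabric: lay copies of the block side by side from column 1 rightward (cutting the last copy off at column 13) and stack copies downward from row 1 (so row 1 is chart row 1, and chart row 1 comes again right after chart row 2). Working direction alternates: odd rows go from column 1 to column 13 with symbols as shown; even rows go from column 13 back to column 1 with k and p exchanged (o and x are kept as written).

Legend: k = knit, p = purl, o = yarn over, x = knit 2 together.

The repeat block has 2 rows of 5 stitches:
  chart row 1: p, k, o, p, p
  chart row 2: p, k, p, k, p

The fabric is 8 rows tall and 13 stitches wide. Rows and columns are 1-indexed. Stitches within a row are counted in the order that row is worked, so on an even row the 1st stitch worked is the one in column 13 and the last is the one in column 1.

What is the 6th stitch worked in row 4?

For row 4: chart row = ((4-1) mod 2) + 1 = 2; this is a WS (even) row.
Chart row 2 tiled across columns 1-13: p k p k p p k p k p p k p
WS: work from column 13 back to column 1 (reverse the tiled row), swapping k<->p (o and x unchanged).
Row 4 as worked: k p k k p k p k k p k p k
Stitch 6 in working order -> k

Stitch:
k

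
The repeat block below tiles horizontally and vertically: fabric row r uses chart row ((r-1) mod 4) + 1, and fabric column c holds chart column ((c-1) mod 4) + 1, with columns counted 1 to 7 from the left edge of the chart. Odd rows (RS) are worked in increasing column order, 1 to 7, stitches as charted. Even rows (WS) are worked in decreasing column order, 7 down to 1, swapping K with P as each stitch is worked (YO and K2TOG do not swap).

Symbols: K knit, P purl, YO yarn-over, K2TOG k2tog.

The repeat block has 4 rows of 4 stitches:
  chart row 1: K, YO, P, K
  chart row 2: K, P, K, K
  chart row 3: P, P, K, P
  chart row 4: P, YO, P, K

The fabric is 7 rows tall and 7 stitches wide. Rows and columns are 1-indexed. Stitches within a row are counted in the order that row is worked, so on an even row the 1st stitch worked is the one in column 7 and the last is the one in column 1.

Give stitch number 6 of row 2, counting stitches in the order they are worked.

Row 2: (2-1) mod 4 = 1, so use chart row 2. Even row -> WS.
Chart row 2 tiled across columns 1-7: K P K K K P K
Wrong side: read the tiled row from column 7 down to 1 and exchange K with P (leave YO, K2TOG).
Row 2 as worked: P K P P P K P
Stitch 6 in working order -> K

Result:
K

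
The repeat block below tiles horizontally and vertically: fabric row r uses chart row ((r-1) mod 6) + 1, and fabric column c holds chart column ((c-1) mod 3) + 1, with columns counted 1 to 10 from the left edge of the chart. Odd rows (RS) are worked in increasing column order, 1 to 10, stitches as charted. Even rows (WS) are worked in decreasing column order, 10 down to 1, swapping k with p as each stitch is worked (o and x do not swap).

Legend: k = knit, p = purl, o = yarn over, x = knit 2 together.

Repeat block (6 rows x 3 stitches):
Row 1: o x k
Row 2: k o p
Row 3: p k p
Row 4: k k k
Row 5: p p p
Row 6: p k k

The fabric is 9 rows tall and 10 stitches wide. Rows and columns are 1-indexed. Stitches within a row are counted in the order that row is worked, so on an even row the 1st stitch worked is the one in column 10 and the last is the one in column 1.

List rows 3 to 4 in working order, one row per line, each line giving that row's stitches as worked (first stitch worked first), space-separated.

== ROWS AS WORKED ==
p k p p k p p k p p
p p p p p p p p p p

Derivation:
Row 3: chart row 3, RS - tile across columns 1-10 and work as-is.
Row 4: chart row 4, WS - tiled (columns 1-10): k k k k k k k k k k; work from column 10 back to 1 with k<->p swapped.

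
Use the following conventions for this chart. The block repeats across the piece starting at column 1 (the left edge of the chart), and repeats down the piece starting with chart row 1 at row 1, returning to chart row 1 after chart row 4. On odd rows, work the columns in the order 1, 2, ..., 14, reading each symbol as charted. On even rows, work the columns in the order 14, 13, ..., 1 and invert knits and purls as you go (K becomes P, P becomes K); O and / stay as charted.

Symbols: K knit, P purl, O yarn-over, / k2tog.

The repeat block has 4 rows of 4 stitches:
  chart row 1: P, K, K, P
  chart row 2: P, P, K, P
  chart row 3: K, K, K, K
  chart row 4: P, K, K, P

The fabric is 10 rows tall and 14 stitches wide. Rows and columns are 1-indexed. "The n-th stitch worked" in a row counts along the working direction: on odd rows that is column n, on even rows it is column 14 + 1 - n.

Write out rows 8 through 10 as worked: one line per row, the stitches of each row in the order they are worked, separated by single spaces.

Rows as worked:
P K K P P K K P P K K P P K
P K K P P K K P P K K P P K
K K K P K K K P K K K P K K

Derivation:
Row 8: chart row 4, WS - tiled (columns 1-14): P K K P P K K P P K K P P K; work from column 14 back to 1 with K<->P swapped.
Row 9: chart row 1, RS - tile across columns 1-14 and work as-is.
Row 10: chart row 2, WS - tiled (columns 1-14): P P K P P P K P P P K P P P; work from column 14 back to 1 with K<->P swapped.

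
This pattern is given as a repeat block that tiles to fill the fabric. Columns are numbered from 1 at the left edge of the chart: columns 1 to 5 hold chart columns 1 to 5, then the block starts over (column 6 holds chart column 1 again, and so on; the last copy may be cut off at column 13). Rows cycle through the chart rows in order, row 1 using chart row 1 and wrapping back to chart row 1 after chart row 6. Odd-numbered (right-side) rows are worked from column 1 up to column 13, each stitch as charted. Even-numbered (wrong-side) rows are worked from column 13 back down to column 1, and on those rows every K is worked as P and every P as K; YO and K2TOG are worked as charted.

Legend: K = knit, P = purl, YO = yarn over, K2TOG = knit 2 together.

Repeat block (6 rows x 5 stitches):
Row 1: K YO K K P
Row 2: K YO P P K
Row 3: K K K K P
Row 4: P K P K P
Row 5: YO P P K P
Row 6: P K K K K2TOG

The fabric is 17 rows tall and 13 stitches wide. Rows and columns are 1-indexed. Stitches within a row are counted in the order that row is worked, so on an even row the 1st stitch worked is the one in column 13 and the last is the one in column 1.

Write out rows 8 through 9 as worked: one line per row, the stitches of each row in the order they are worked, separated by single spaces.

Result:
K YO P P K K YO P P K K YO P
K K K K P K K K K P K K K

Derivation:
Row 8: chart row 2, WS - tiled (columns 1-13): K YO P P K K YO P P K K YO P; work from column 13 back to 1 with K<->P swapped.
Row 9: chart row 3, RS - tile across columns 1-13 and work as-is.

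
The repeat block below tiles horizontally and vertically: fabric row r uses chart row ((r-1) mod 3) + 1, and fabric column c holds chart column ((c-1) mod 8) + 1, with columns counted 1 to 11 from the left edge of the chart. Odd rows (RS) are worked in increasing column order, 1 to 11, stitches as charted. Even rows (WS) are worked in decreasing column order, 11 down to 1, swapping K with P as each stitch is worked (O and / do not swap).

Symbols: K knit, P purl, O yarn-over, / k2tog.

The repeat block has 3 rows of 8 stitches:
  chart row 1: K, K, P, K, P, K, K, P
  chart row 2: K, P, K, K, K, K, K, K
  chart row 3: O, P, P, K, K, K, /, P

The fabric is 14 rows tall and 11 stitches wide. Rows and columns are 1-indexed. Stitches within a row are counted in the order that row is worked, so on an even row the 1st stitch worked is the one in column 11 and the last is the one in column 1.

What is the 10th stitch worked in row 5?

For row 5: chart row = ((5-1) mod 3) + 1 = 2; this is a RS (odd) row.
Chart row 2 tiled across columns 1-11: K P K K K K K K K P K
RS row: no reversal, no swap; stitch n worked = column n.
Stitch 10 in working order -> P

Result:
P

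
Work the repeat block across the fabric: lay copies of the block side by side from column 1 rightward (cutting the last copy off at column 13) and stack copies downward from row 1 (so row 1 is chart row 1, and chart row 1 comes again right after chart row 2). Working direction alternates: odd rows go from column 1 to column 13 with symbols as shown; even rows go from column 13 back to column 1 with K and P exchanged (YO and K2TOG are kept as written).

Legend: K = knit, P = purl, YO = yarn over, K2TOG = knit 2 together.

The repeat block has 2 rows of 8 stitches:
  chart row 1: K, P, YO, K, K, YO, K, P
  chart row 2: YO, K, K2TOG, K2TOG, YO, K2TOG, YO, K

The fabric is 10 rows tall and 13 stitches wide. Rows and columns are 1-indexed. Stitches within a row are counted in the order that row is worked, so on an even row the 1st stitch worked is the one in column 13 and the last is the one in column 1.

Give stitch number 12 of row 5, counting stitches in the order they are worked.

== STITCH ==
K

Derivation:
For row 5: chart row = ((5-1) mod 2) + 1 = 1; this is a RS (odd) row.
Chart row 1 tiled across columns 1-13: K P YO K K YO K P K P YO K K
Right side: take the tiled row as-is (worked left to right from column 1).
The 12th stitch worked is K.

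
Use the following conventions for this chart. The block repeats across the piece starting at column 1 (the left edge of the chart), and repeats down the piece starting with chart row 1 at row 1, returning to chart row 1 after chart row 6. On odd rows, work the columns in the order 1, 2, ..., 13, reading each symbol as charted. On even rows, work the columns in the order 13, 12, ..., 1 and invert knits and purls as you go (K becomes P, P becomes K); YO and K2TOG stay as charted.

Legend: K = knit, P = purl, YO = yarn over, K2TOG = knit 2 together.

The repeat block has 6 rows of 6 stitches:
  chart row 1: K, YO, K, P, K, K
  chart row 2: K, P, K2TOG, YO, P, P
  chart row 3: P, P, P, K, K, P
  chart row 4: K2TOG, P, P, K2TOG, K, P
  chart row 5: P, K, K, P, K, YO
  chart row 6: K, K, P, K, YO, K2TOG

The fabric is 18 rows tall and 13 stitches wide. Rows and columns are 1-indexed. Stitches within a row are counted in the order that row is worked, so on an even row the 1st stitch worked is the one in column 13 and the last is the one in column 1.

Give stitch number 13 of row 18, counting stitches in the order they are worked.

Row 18 uses chart row ((18-1) mod 6)+1 = 6. Row 18 is even, so WS.
Chart row 6 tiled across columns 1-13: K K P K YO K2TOG K K P K YO K2TOG K
Wrong side: read the tiled row from column 13 down to 1 and exchange K with P (leave YO, K2TOG).
Row 18 as worked: P K2TOG YO P K P P K2TOG YO P K P P
The 13th stitch worked is P.

== STITCH ==
P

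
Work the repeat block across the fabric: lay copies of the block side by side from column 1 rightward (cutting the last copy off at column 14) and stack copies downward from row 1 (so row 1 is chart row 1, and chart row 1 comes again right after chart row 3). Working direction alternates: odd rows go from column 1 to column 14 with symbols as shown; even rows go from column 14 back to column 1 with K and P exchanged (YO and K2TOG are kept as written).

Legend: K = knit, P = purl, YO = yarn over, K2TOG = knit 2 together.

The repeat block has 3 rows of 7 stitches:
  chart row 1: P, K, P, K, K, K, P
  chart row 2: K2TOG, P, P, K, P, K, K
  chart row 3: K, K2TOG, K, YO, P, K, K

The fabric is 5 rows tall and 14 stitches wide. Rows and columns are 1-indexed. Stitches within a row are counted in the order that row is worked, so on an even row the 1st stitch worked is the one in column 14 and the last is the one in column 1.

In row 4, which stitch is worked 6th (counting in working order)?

== STITCH ==
P

Derivation:
Row 4: (4-1) mod 3 = 0, so use chart row 1. Even row -> WS.
Chart row 1 tiled across columns 1-14: P K P K K K P P K P K K K P
Wrong side: read the tiled row from column 14 down to 1 and exchange K with P (leave YO, K2TOG).
Row 4 as worked: K P P P K P K K P P P K P K
Stitch 6 in working order -> P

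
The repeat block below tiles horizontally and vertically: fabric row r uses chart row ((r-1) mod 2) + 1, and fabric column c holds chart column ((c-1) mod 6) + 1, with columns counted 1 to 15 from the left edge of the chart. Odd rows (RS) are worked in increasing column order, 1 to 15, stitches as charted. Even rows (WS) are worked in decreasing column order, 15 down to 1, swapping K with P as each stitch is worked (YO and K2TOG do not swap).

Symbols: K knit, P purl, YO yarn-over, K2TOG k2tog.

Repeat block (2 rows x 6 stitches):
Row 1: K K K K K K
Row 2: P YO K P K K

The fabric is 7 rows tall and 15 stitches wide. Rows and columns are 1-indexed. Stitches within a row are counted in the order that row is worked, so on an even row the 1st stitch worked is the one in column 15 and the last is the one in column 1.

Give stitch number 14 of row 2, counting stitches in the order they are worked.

Row 2 uses chart row ((2-1) mod 2)+1 = 2. Row 2 is even, so WS.
Chart row 2 tiled across columns 1-15: P YO K P K K P YO K P K K P YO K
Wrong side: read the tiled row from column 15 down to 1 and exchange K with P (leave YO, K2TOG).
Row 2 as worked: P YO K P P K P YO K P P K P YO K
Counting 14 along the worked row gives YO.

== STITCH ==
YO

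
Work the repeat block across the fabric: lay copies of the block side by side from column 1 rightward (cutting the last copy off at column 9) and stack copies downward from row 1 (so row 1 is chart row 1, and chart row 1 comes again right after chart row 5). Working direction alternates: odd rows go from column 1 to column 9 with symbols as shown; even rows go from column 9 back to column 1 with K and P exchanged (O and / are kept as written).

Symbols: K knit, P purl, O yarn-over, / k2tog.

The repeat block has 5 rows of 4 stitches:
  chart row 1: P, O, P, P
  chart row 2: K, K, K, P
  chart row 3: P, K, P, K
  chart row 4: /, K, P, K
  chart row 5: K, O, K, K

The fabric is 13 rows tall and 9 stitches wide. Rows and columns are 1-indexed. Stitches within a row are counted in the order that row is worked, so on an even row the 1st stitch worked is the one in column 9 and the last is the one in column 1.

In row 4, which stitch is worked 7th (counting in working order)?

Result:
K

Derivation:
Row 4 uses chart row ((4-1) mod 5)+1 = 4. Row 4 is even, so WS.
Chart row 4 tiled across columns 1-9: / K P K / K P K /
Wrong side: read the tiled row from column 9 down to 1 and exchange K with P (leave O, /).
Row 4 as worked: / P K P / P K P /
The 7th stitch worked is K.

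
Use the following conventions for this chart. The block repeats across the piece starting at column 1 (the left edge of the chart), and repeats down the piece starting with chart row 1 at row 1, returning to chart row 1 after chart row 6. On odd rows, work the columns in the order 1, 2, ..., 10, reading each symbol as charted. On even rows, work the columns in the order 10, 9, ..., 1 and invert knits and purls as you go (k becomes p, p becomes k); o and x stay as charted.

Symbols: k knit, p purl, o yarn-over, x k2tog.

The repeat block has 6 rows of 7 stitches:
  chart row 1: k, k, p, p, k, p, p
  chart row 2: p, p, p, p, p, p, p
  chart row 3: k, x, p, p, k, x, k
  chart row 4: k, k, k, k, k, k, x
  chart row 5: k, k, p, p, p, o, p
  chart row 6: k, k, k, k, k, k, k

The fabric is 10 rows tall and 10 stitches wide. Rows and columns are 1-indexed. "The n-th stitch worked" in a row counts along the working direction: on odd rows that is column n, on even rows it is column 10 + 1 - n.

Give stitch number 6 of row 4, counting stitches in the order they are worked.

Row 4: (4-1) mod 6 = 3, so use chart row 4. Even row -> WS.
Chart row 4 tiled across columns 1-10: k k k k k k x k k k
Wrong side: read the tiled row from column 10 down to 1 and exchange k with p (leave o, x).
Row 4 as worked: p p p x p p p p p p
Stitch 6 in working order -> p

== STITCH ==
p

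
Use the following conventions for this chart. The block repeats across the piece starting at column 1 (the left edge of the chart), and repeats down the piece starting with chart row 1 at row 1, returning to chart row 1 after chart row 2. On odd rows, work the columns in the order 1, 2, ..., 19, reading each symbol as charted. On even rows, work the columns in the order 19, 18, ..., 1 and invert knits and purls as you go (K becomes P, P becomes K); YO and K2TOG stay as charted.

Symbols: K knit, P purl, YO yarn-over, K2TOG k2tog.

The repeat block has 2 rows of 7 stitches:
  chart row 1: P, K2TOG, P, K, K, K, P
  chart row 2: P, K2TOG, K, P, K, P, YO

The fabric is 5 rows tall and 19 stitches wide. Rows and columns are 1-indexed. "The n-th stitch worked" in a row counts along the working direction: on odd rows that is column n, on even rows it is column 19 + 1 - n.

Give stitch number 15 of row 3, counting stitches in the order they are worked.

Result:
P

Derivation:
Row 3 uses chart row ((3-1) mod 2)+1 = 1. Row 3 is odd, so RS.
Chart row 1 tiled across columns 1-19: P K2TOG P K K K P P K2TOG P K K K P P K2TOG P K K
RS row: no reversal, no swap; stitch n worked = column n.
Counting 15 along the worked row gives P.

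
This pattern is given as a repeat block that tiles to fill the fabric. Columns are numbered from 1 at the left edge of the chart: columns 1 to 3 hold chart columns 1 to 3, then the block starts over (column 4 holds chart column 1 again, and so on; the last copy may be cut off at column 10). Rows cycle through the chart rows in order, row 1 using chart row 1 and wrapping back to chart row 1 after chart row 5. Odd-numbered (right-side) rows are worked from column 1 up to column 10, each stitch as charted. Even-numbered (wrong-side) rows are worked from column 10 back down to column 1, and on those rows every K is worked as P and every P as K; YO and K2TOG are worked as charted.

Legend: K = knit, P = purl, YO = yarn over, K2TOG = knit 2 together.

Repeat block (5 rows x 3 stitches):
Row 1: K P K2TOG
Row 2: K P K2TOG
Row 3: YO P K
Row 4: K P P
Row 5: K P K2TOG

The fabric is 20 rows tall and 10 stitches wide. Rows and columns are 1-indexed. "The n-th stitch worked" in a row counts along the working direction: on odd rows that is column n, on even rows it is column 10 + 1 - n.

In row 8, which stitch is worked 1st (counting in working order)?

Stitch:
YO

Derivation:
Row 8 uses chart row ((8-1) mod 5)+1 = 3. Row 8 is even, so WS.
Chart row 3 tiled across columns 1-10: YO P K YO P K YO P K YO
WS row: flip the tiled sequence (start at column 10) and apply K<->P; YO and K2TOG stay.
Row 8 as worked: YO P K YO P K YO P K YO
Stitch 1 in working order -> YO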